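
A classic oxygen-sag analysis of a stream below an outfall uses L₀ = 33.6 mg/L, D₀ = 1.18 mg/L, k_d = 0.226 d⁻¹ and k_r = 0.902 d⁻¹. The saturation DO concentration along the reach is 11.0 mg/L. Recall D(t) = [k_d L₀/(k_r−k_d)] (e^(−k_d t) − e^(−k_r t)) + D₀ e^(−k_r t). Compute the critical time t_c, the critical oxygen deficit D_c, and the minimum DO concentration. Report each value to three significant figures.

With k_r/k_d = 3.991 and 1 − D₀(k_r−k_d)/(k_d L₀) = 0.8950,
t_c = ln(3.991 × 0.8950) / (0.902 − 0.226) = ln(3.572) / 0.6760 = 1.273/0.6760 = 1.883 d.
D_c = (k_d/k_r) L₀ e^(−k_d t_c) = (0.226/0.902) × 33.6 × e^(−0.226×1.883) = 0.2506 × 33.6 × 0.6534 = 5.500 mg/L.
Minimum DO = C_s − D_c = 11.0 − 5.500 = 5.500 mg/L.

t_c ≈ 1.88 d; D_c ≈ 5.50 mg/L; min DO ≈ 5.50 mg/L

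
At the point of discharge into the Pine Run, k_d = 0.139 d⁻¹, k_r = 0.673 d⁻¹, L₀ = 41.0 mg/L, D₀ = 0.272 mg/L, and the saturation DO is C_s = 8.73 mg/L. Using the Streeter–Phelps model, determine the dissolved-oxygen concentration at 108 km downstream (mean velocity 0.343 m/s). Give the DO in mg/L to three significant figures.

DO ≈ 3.19 mg/L

Travel time t = x/v = 108 km / (0.343 m/s) = 108000 m / 0.343 m/s = 314900 s = 3.644 d.
k_d L₀/(k_r−k_d) = 0.139×41.0/(0.673−0.139) = 5.699/0.5340 = 10.67 mg/L.
e^(−k_d t) = e^(−0.139×3.644) = 0.6026; e^(−k_r t) = e^(−0.673×3.644) = 0.08607.
D = 10.67 × (0.6026 − 0.08607) + 0.272 × 0.08607 = 5.512 + 0.02341 = 5.536 mg/L.
DO = C_s − D = 8.73 − 5.536 = 3.194 mg/L.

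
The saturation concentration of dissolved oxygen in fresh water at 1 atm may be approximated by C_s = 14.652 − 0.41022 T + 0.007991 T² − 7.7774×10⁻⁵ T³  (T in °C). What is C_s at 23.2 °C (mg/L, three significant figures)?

C_s ≈ 8.46 mg/L

C_s = 14.652 − 0.41022×23.2 + 0.007991×23.2² − 7.7774×10⁻⁵×23.2³ = 8.465 mg/L.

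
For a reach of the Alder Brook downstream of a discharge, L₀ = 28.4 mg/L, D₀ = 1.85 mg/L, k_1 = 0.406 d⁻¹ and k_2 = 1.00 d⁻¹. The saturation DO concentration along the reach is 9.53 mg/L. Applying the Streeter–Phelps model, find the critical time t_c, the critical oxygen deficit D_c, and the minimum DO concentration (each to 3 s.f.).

t_c ≈ 1.35 d; D_c ≈ 6.67 mg/L; min DO ≈ 2.86 mg/L

With k_2/k_1 = 2.463 and 1 − D₀(k_2−k_1)/(k_1 L₀) = 0.9047,
t_c = ln(2.463 × 0.9047) / (1.00 − 0.406) = ln(2.228) / 0.5940 = 0.8012/0.5940 = 1.349 d.
D_c = (k_1/k_2) L₀ e^(−k_1 t_c) = (0.406/1.00) × 28.4 × e^(−0.406×1.349) = 0.4060 × 28.4 × 0.5783 = 6.668 mg/L.
Minimum DO = C_s − D_c = 9.53 − 6.668 = 2.862 mg/L.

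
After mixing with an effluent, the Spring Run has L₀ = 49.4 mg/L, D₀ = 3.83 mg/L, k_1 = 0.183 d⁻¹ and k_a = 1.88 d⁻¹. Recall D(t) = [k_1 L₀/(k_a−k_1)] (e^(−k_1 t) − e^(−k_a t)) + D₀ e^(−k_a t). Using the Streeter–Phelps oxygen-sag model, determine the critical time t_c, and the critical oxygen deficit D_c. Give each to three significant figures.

t_c = [1/(k_a−k_1)] ln[(k_a/k_1)(1 − D₀(k_a−k_1)/(k_1 L₀))]
= [1/(1.88−0.183)] ln[(1.88/0.183)(1 − 3.83×1.697/(0.183×49.4))]
= (1/1.697) ln[10.27 × 0.2810] = 0.5893 × ln(2.887) = 0.5893 × 1.060 = 0.6248 d.
L(t_c) = L₀ e^(−k_1 t_c) = 49.4 × 0.8920 = 44.06 mg/L, and at the critical point k_a D_c = k_1 L, so D_c = (0.183/1.88) × 44.06 = 4.289 mg/L.

t_c ≈ 0.625 d; D_c ≈ 4.29 mg/L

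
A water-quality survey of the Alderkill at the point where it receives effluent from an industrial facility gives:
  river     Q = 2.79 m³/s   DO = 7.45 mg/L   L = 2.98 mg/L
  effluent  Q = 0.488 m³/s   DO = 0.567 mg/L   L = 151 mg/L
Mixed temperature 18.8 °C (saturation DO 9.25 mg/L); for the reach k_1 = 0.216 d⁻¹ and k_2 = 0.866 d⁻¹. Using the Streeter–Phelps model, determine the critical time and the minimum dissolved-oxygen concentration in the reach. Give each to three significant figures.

Mixed DO = (2.79×7.45 + 0.488×0.567)/(2.79+0.488) = 21.06/3.278 = 6.425 mg/L.
Mixed L₀ = (2.79×2.98 + 0.488×151)/(3.278) = 82.00/3.278 = 25.02 mg/L.
Initial deficit D₀ = C_s − DO₀ = 9.25 − 6.425 = 2.825 mg/L.
t_c = (1/0.6500) ln[(0.866/0.216)(1 − 2.825×0.6500/(0.216×25.02))] = 1.538 × ln(2.647) = 1.498 d.
D_c = (0.216/0.866) × 25.02 × e^(−0.216×1.498) = 0.2494 × 25.02 × 0.7236 = 4.515 mg/L.
Minimum DO = 9.25 − 4.515 = 4.735 mg/L.

t_c ≈ 1.50 d; minimum DO ≈ 4.73 mg/L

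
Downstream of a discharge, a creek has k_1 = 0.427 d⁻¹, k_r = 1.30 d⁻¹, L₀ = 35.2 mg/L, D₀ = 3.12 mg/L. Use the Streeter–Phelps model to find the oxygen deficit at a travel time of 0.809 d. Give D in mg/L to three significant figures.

D ≈ 7.26 mg/L

k_1 L₀/(k_r−k_1) = 0.427×35.2/(1.30−0.427) = 15.03/0.8730 = 17.22 mg/L.
e^(−k_1 t) = e^(−0.427×0.8090) = 0.7079; e^(−k_r t) = e^(−1.30×0.8090) = 0.3493.
D = 17.22 × (0.7079 − 0.3493) + 3.12 × 0.3493 = 6.173 + 1.090 = 7.263 mg/L.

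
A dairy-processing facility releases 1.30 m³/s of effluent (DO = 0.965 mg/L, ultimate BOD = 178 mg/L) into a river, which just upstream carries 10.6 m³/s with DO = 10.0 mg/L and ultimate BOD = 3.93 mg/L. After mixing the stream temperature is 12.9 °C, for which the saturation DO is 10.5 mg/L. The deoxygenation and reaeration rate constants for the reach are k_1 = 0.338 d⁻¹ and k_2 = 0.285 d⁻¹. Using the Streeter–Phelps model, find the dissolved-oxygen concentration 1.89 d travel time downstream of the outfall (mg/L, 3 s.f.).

Mixed DO = (10.6×10.0 + 1.30×0.965)/(10.6+1.30) = 107.3/11.90 = 9.013 mg/L.
Mixed L₀ = (10.6×3.93 + 1.30×178)/(11.90) = 273.1/11.90 = 22.95 mg/L.
Initial deficit D₀ = C_s − DO₀ = 10.5 − 9.013 = 1.487 mg/L.
D(1.89) = [0.338×22.95/(0.285−0.338)](e^(−0.338×1.89) − e^(−0.285×1.89)) + 1.487 e^(−0.285×1.89)
= -146.3 × (0.5279 − 0.5835) + 1.487 × 0.5835 = 9.007 mg/L.
DO = 10.5 − 9.007 = 1.493 mg/L.

DO ≈ 1.49 mg/L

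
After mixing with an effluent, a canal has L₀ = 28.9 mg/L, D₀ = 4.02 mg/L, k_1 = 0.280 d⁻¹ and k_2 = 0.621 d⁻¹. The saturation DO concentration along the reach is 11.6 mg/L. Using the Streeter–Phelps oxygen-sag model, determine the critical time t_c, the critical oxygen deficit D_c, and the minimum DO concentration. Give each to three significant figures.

t_c ≈ 1.79 d; D_c ≈ 7.89 mg/L; min DO ≈ 3.71 mg/L

t_c = [1/(k_2−k_1)] ln[(k_2/k_1)(1 − D₀(k_2−k_1)/(k_1 L₀))]
= [1/(0.621−0.280)] ln[(0.621/0.280)(1 − 4.02×0.3410/(0.280×28.9))]
= (1/0.3410) ln[2.218 × 0.8306] = 2.933 × ln(1.842) = 2.933 × 0.6109 = 1.792 d.
D_c = (k_1/k_2) L₀ e^(−k_1 t_c) = (0.280/0.621) × 28.9 × e^(−0.280×1.792) = 0.4509 × 28.9 × 0.6055 = 7.890 mg/L.
Minimum DO = C_s − D_c = 11.6 − 7.890 = 3.710 mg/L.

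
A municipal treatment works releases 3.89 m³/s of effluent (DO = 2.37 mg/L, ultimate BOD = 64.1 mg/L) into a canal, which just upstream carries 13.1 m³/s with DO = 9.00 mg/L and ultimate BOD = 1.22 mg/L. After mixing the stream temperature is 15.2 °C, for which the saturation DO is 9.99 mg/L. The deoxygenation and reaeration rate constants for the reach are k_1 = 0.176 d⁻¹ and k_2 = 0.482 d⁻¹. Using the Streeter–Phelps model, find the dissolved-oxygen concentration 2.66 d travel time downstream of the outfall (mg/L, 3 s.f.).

DO ≈ 6.16 mg/L

Mixed DO = (13.1×9.00 + 3.89×2.37)/(13.1+3.89) = 127.1/16.99 = 7.482 mg/L.
Mixed L₀ = (13.1×1.22 + 3.89×64.1)/(16.99) = 265.3/16.99 = 15.62 mg/L.
Initial deficit D₀ = C_s − DO₀ = 9.99 − 7.482 = 2.508 mg/L.
D(2.66) = [0.176×15.62/(0.482−0.176)](e^(−0.176×2.66) − e^(−0.482×2.66)) + 2.508 e^(−0.482×2.66)
= 8.982 × (0.6262 − 0.2774) + 2.508 × 0.2774 = 3.828 mg/L.
DO = 9.99 − 3.828 = 6.162 mg/L.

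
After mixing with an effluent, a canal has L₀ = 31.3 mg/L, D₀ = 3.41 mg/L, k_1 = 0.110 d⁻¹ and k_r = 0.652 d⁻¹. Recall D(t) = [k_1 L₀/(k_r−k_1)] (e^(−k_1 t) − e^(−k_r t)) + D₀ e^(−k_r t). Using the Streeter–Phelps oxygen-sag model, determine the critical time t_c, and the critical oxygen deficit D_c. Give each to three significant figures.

t_c ≈ 1.86 d; D_c ≈ 4.30 mg/L

t_c = [1/(k_r−k_1)] ln[(k_r/k_1)(1 − D₀(k_r−k_1)/(k_1 L₀))]
= [1/(0.652−0.110)] ln[(0.652/0.110)(1 − 3.41×0.5420/(0.110×31.3))]
= (1/0.5420) ln[5.927 × 0.4632] = 1.845 × ln(2.745) = 1.845 × 1.010 = 1.863 d.
D_c = (k_1/k_r) L₀ e^(−k_1 t_c) = (0.110/0.652) × 31.3 × e^(−0.110×1.863) = 0.1687 × 31.3 × 0.8147 = 4.302 mg/L.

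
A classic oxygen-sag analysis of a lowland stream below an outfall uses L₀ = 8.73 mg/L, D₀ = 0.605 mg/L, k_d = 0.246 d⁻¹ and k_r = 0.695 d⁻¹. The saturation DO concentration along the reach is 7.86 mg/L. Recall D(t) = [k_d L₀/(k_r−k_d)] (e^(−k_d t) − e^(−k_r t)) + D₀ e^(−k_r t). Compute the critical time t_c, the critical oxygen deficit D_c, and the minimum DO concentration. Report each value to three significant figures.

At the critical point dD/dt = 0, so k_d L₀ e^(−k_d t) = k_r D. Substituting D(t) from the Streeter–Phelps equation and solving for t gives
t_c = ln[(k_r/k_d)(1 − D₀(k_r−k_d)/(k_d L₀))] / (k_r−k_d).
Here k_r−k_d = 0.4490 d⁻¹ and 1 − D₀(k_r−k_d)/(k_d L₀) = 1 − 0.605×0.4490/(0.246×8.73) = 0.8735, so
t_c = ln(2.825 × 0.8735) / 0.4490 = 0.9033 / 0.4490 = 2.012 d.
L(t_c) = L₀ e^(−k_d t_c) = 8.73 × 0.6096 = 5.322 mg/L, and at the critical point k_r D_c = k_d L, so D_c = (0.246/0.695) × 5.322 = 1.884 mg/L.
Minimum DO = C_s − D_c = 7.86 − 1.884 = 5.976 mg/L.

t_c ≈ 2.01 d; D_c ≈ 1.88 mg/L; min DO ≈ 5.98 mg/L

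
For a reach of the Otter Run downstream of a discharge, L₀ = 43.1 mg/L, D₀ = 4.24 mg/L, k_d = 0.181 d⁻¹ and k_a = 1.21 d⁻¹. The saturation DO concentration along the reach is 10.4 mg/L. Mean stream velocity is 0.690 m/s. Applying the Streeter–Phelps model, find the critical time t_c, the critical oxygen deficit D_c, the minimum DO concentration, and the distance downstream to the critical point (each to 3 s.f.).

With k_a/k_d = 6.685 and 1 − D₀(k_a−k_d)/(k_d L₀) = 0.4407,
t_c = ln(6.685 × 0.4407) / (1.21 − 0.181) = ln(2.946) / 1.029 = 1.081/1.029 = 1.050 d.
D_c = (k_d/k_a) L₀ e^(−k_d t_c) = (0.181/1.21) × 43.1 × e^(−0.181×1.050) = 0.1496 × 43.1 × 0.8269 = 5.331 mg/L.
Minimum DO = C_s − D_c = 10.4 − 5.331 = 5.069 mg/L.
x_c = v t_c = 0.690 m/s × 1.050 d × 86400 s/d = 62600 m ≈ 62.6 km.

t_c ≈ 1.05 d; D_c ≈ 5.33 mg/L; min DO ≈ 5.07 mg/L; x_c ≈ 62.6 km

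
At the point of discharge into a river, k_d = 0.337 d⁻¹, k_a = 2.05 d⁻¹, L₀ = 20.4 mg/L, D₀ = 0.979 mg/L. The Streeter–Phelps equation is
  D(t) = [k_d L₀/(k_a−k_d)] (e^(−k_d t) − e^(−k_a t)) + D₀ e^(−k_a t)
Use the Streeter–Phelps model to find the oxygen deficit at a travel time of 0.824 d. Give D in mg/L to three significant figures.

D ≈ 2.48 mg/L

k_d L₀/(k_a−k_d) = 0.337×20.4/(2.05−0.337) = 6.875/1.713 = 4.013 mg/L.
e^(−k_d t) = e^(−0.337×0.8240) = 0.7575; e^(−k_a t) = e^(−2.05×0.8240) = 0.1847.
D = 4.013 × (0.7575 − 0.1847) + 0.979 × 0.1847 = 2.299 + 0.1808 = 2.480 mg/L.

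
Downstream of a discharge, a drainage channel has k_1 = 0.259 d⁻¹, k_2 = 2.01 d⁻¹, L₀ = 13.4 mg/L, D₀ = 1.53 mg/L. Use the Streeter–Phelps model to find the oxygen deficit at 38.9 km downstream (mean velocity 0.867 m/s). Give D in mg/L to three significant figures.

D ≈ 1.57 mg/L

Travel time t = x/v = 38.9 km / (0.867 m/s) = 38900 m / 0.867 m/s = 44870 s = 0.5193 d.
k_1 L₀/(k_2−k_1) = 0.259×13.4/(2.01−0.259) = 3.471/1.751 = 1.982 mg/L.
e^(−k_1 t) = e^(−0.259×0.5193) = 0.8742; e^(−k_2 t) = e^(−2.01×0.5193) = 0.3521.
D = 1.982 × (0.8742 − 0.3521) + 1.53 × 0.3521 = 1.035 + 0.5387 = 1.573 mg/L.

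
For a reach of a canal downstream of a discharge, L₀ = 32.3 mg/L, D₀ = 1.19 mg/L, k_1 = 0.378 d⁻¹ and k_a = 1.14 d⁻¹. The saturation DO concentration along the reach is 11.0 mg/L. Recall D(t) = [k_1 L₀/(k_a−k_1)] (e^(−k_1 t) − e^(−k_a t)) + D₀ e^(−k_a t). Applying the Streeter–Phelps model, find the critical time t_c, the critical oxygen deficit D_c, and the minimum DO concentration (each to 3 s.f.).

t_c = [1/(k_a−k_1)] ln[(k_a/k_1)(1 − D₀(k_a−k_1)/(k_1 L₀))]
= [1/(1.14−0.378)] ln[(1.14/0.378)(1 − 1.19×0.7620/(0.378×32.3))]
= (1/0.7620) ln[3.016 × 0.9257] = 1.312 × ln(2.792) = 1.312 × 1.027 = 1.347 d.
D_c = (k_1/k_a) L₀ e^(−k_1 t_c) = (0.378/1.14) × 32.3 × e^(−0.378×1.347) = 0.3316 × 32.3 × 0.6009 = 6.436 mg/L.
Minimum DO = C_s − D_c = 11.0 − 6.436 = 4.564 mg/L.

t_c ≈ 1.35 d; D_c ≈ 6.44 mg/L; min DO ≈ 4.56 mg/L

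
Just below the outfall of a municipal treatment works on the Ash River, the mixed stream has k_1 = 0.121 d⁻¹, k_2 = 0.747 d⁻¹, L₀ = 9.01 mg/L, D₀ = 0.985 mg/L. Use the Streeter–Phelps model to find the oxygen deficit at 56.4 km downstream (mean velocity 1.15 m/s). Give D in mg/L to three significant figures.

Travel time t = x/v = 56.4 km / (1.15 m/s) = 56400 m / 1.15 m/s = 49040 s = 0.5676 d.
k_1 L₀/(k_2−k_1) = 0.121×9.01/(0.747−0.121) = 1.090/0.6260 = 1.742 mg/L.
e^(−k_1 t) = e^(−0.121×0.5676) = 0.9336; e^(−k_2 t) = e^(−0.747×0.5676) = 0.6544.
D = 1.742 × (0.9336 − 0.6544) + 0.985 × 0.6544 = 0.4863 + 0.6446 = 1.131 mg/L.

D ≈ 1.13 mg/L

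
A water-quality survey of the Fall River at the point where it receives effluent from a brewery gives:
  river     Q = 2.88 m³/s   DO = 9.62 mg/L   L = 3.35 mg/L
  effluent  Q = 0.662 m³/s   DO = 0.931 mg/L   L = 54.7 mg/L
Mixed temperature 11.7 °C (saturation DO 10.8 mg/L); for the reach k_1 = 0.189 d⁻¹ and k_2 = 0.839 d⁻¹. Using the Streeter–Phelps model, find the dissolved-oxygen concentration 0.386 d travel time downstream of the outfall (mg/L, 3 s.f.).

DO ≈ 8.00 mg/L

Mixed DO = (2.88×9.62 + 0.662×0.931)/(2.88+0.662) = 28.32/3.542 = 7.996 mg/L.
Mixed L₀ = (2.88×3.35 + 0.662×54.7)/(3.542) = 45.86/3.542 = 12.95 mg/L.
Initial deficit D₀ = C_s − DO₀ = 10.8 − 7.996 = 2.804 mg/L.
D(0.386) = [0.189×12.95/(0.839−0.189)](e^(−0.189×0.386) − e^(−0.839×0.386)) + 2.804 e^(−0.839×0.386)
= 3.765 × (0.9296 − 0.7234) + 2.804 × 0.7234 = 2.805 mg/L.
DO = 10.8 − 2.805 = 7.995 mg/L.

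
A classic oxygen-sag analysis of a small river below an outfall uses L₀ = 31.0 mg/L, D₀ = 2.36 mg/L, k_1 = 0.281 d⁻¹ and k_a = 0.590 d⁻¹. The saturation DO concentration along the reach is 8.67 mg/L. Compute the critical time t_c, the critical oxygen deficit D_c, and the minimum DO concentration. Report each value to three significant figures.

t_c ≈ 2.12 d; D_c ≈ 8.14 mg/L; min DO ≈ 0.527 mg/L

With k_a/k_1 = 2.100 and 1 − D₀(k_a−k_1)/(k_1 L₀) = 0.9163,
t_c = ln(2.100 × 0.9163) / (0.590 − 0.281) = ln(1.924) / 0.3090 = 0.6543/0.3090 = 2.118 d.
L(t_c) = L₀ e^(−k_1 t_c) = 31.0 × 0.5515 = 17.10 mg/L, and at the critical point k_a D_c = k_1 L, so D_c = (0.281/0.590) × 17.10 = 8.143 mg/L.
Minimum DO = C_s − D_c = 8.67 − 8.143 = 0.5269 mg/L.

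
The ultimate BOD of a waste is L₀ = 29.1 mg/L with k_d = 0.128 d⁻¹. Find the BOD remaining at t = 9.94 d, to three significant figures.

L_t = L₀ e^(−k_d t) = 29.1 × e^(−0.128×9.94) = 29.1 × 0.2802 = 8.153 mg/L.

L ≈ 8.15 mg/L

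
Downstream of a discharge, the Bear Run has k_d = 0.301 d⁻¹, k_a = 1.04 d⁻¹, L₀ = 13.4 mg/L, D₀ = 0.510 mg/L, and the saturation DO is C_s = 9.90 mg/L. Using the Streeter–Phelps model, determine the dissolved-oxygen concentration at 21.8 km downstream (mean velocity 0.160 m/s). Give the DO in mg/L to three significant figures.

DO ≈ 7.46 mg/L

Travel time t = x/v = 21.8 km / (0.160 m/s) = 21800 m / 0.160 m/s = 136200 s = 1.577 d.
k_d L₀/(k_a−k_d) = 0.301×13.4/(1.04−0.301) = 4.033/0.7390 = 5.458 mg/L.
e^(−k_d t) = e^(−0.301×1.577) = 0.6221; e^(−k_a t) = e^(−1.04×1.577) = 0.1940.
D = 5.458 × (0.6221 − 0.1940) + 0.510 × 0.1940 = 2.337 + 0.09893 = 2.436 mg/L.
DO = C_s − D = 9.90 − 2.436 = 7.464 mg/L.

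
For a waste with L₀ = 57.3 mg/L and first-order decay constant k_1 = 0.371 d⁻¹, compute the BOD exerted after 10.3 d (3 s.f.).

y ≈ 56.0 mg/L

y_t = L₀(1 − e^(−k_1 t)) = 57.3 × (1 − e^(−0.371×10.3))
= 57.3 × (1 − 0.02190) = 57.3 × 0.9781 = 56.05 mg/L.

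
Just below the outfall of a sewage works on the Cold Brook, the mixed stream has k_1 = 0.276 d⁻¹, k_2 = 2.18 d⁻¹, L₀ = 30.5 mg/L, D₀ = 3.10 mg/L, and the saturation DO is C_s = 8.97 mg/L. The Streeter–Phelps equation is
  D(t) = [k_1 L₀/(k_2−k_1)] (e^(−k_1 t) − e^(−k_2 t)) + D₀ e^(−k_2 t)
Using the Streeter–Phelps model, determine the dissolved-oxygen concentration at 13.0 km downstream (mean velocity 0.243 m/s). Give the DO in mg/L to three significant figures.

Travel time t = x/v = 13.0 km / (0.243 m/s) = 13000 m / 0.243 m/s = 53500 s = 0.6192 d.
k_1 L₀/(k_2−k_1) = 0.276×30.5/(2.18−0.276) = 8.418/1.904 = 4.421 mg/L.
e^(−k_1 t) = e^(−0.276×0.6192) = 0.8429; e^(−k_2 t) = e^(−2.18×0.6192) = 0.2593.
D = 4.421 × (0.8429 − 0.2593) + 3.10 × 0.2593 = 2.580 + 0.8038 = 3.384 mg/L.
DO = C_s − D = 8.97 − 3.384 = 5.586 mg/L.

DO ≈ 5.59 mg/L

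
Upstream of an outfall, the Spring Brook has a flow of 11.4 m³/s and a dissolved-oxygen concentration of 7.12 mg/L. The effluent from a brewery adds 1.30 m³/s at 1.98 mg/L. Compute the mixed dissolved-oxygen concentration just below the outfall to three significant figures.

Flow-weighted mixing: C = (Q_r C_r + Q_w C_w)/(Q_r + Q_w)
= (11.4×7.12 + 1.30×1.98)/(11.4 + 1.30) = 83.74/12.70 = 6.594 mg/L.

6.59 mg/L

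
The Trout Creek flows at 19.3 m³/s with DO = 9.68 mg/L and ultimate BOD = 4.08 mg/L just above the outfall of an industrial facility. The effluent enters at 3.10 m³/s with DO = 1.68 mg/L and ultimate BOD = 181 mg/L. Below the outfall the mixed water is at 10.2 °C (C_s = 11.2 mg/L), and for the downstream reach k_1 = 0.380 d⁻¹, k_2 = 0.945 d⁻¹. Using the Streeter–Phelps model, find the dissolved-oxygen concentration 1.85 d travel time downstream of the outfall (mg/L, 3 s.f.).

Mixed DO = (19.3×9.68 + 3.10×1.68)/(19.3+3.10) = 192.0/22.40 = 8.573 mg/L.
Mixed L₀ = (19.3×4.08 + 3.10×181)/(22.40) = 639.8/22.40 = 28.56 mg/L.
Initial deficit D₀ = C_s − DO₀ = 11.2 − 8.573 = 2.627 mg/L.
D(1.85) = [0.380×28.56/(0.945−0.380)](e^(−0.380×1.85) − e^(−0.945×1.85)) + 2.627 e^(−0.945×1.85)
= 19.21 × (0.4951 − 0.1741) + 2.627 × 0.1741 = 6.625 mg/L.
DO = 11.2 − 6.625 = 4.575 mg/L.

DO ≈ 4.58 mg/L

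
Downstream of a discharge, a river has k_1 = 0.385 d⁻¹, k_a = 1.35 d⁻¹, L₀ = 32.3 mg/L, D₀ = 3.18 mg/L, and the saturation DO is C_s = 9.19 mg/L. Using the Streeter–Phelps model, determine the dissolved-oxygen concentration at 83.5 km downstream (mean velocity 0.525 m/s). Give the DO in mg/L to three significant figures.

DO ≈ 3.65 mg/L

Travel time t = x/v = 83.5 km / (0.525 m/s) = 83500 m / 0.525 m/s = 159000 s = 1.841 d.
k_1 L₀/(k_a−k_1) = 0.385×32.3/(1.35−0.385) = 12.44/0.9650 = 12.89 mg/L.
e^(−k_1 t) = e^(−0.385×1.841) = 0.4923; e^(−k_a t) = e^(−1.35×1.841) = 0.08332.
D = 12.89 × (0.4923 − 0.08332) + 3.18 × 0.08332 = 5.270 + 0.2649 = 5.535 mg/L.
DO = C_s − D = 9.19 − 5.535 = 3.655 mg/L.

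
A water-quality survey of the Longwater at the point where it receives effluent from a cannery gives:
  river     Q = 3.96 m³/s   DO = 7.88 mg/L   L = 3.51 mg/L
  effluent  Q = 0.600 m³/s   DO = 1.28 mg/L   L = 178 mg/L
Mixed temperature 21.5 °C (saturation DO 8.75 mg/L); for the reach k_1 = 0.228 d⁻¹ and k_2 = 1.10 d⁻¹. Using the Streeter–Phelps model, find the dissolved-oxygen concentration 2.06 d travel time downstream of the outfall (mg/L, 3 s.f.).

DO ≈ 4.96 mg/L

Mixed DO = (3.96×7.88 + 0.600×1.28)/(3.96+0.600) = 31.97/4.560 = 7.012 mg/L.
Mixed L₀ = (3.96×3.51 + 0.600×178)/(4.560) = 120.7/4.560 = 26.47 mg/L.
Initial deficit D₀ = C_s − DO₀ = 8.75 − 7.012 = 1.738 mg/L.
D(2.06) = [0.228×26.47/(1.10−0.228)](e^(−0.228×2.06) − e^(−1.10×2.06)) + 1.738 e^(−1.10×2.06)
= 6.921 × (0.6252 − 0.1037) + 1.738 × 0.1037 = 3.789 mg/L.
DO = 8.75 − 3.789 = 4.961 mg/L.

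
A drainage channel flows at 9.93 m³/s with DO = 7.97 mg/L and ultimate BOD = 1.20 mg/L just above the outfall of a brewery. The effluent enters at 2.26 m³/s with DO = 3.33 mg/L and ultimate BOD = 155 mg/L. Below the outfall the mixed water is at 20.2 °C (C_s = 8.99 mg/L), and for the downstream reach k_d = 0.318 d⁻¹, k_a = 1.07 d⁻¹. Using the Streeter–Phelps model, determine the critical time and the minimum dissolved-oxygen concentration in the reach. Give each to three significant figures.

Mixed DO = (9.93×7.97 + 2.26×3.33)/(9.93+2.26) = 86.67/12.19 = 7.110 mg/L.
Mixed L₀ = (9.93×1.20 + 2.26×155)/(12.19) = 362.2/12.19 = 29.71 mg/L.
Initial deficit D₀ = C_s − DO₀ = 8.99 − 7.110 = 1.880 mg/L.
t_c = (1/0.7520) ln[(1.07/0.318)(1 − 1.880×0.7520/(0.318×29.71))] = 1.330 × ln(2.861) = 1.398 d.
D_c = (0.318/1.07) × 29.71 × e^(−0.318×1.398) = 0.2972 × 29.71 × 0.6411 = 5.662 mg/L.
Minimum DO = 8.99 − 5.662 = 3.328 mg/L.

t_c ≈ 1.40 d; minimum DO ≈ 3.33 mg/L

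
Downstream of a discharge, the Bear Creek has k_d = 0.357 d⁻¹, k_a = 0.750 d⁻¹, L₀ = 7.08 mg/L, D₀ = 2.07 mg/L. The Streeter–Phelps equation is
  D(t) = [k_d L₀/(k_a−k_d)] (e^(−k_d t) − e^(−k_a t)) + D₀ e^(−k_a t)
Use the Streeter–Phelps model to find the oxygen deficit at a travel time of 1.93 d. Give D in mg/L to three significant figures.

D ≈ 2.20 mg/L

k_d L₀/(k_a−k_d) = 0.357×7.08/(0.750−0.357) = 2.528/0.3930 = 6.431 mg/L.
e^(−k_d t) = e^(−0.357×1.930) = 0.5021; e^(−k_a t) = e^(−0.750×1.930) = 0.2352.
D = 6.431 × (0.5021 − 0.2352) + 2.07 × 0.2352 = 1.717 + 0.4868 = 2.203 mg/L.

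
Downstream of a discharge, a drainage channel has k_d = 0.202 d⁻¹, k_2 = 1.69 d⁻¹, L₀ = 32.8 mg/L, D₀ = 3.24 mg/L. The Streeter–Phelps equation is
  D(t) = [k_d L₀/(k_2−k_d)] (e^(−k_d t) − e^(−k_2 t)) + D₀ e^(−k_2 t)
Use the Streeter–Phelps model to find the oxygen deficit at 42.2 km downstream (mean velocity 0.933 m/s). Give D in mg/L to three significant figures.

D ≈ 3.51 mg/L

Travel time t = x/v = 42.2 km / (0.933 m/s) = 42200 m / 0.933 m/s = 45230 s = 0.5235 d.
k_d L₀/(k_2−k_d) = 0.202×32.8/(1.69−0.202) = 6.626/1.488 = 4.453 mg/L.
e^(−k_d t) = e^(−0.202×0.5235) = 0.8997; e^(−k_2 t) = e^(−1.69×0.5235) = 0.4128.
D = 4.453 × (0.8997 − 0.4128) + 3.24 × 0.4128 = 2.168 + 1.338 = 3.505 mg/L.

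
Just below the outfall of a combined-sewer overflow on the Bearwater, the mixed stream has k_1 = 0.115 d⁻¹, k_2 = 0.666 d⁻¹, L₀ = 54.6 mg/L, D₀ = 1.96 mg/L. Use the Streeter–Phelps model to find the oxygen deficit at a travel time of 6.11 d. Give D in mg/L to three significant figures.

D ≈ 5.48 mg/L

k_1 L₀/(k_2−k_1) = 0.115×54.6/(0.666−0.115) = 6.279/0.5510 = 11.40 mg/L.
e^(−k_1 t) = e^(−0.115×6.110) = 0.4953; e^(−k_2 t) = e^(−0.666×6.110) = 0.01709.
D = 11.40 × (0.4953 − 0.01709) + 1.96 × 0.01709 = 5.449 + 0.03350 = 5.483 mg/L.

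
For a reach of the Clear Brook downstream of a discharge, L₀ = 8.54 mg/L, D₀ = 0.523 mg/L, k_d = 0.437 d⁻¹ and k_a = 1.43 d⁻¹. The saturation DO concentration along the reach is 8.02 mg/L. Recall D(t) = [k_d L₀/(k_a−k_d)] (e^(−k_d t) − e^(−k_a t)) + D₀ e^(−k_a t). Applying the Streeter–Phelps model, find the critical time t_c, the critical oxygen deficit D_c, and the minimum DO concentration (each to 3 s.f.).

At the critical point dD/dt = 0, so k_d L₀ e^(−k_d t) = k_a D. Substituting D(t) from the Streeter–Phelps equation and solving for t gives
t_c = ln[(k_a/k_d)(1 − D₀(k_a−k_d)/(k_d L₀))] / (k_a−k_d).
Here k_a−k_d = 0.9930 d⁻¹ and 1 − D₀(k_a−k_d)/(k_d L₀) = 1 − 0.523×0.9930/(0.437×8.54) = 0.8608, so
t_c = ln(3.272 × 0.8608) / 0.9930 = 1.036 / 0.9930 = 1.043 d.
L(t_c) = L₀ e^(−k_d t_c) = 8.54 × 0.6340 = 5.414 mg/L, and at the critical point k_a D_c = k_d L, so D_c = (0.437/1.43) × 5.414 = 1.654 mg/L.
Minimum DO = C_s − D_c = 8.02 − 1.654 = 6.366 mg/L.

t_c ≈ 1.04 d; D_c ≈ 1.65 mg/L; min DO ≈ 6.37 mg/L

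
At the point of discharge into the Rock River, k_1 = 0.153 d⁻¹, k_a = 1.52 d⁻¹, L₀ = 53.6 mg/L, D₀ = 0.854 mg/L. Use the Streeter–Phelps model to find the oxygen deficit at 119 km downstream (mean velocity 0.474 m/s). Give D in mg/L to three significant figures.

Travel time t = x/v = 119 km / (0.474 m/s) = 119000 m / 0.474 m/s = 251100 s = 2.906 d.
k_1 L₀/(k_a−k_1) = 0.153×53.6/(1.52−0.153) = 8.201/1.367 = 5.999 mg/L.
e^(−k_1 t) = e^(−0.153×2.906) = 0.6411; e^(−k_a t) = e^(−1.52×2.906) = 0.01207.
D = 5.999 × (0.6411 − 0.01207) + 0.854 × 0.01207 = 3.774 + 0.01031 = 3.784 mg/L.

D ≈ 3.78 mg/L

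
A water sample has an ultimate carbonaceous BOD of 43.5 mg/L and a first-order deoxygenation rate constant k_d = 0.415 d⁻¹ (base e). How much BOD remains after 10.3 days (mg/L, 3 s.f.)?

L_t = L₀ e^(−k_d t) = 43.5 × e^(−0.415×10.3) = 43.5 × 0.01392 = 0.6055 mg/L.

L ≈ 0.605 mg/L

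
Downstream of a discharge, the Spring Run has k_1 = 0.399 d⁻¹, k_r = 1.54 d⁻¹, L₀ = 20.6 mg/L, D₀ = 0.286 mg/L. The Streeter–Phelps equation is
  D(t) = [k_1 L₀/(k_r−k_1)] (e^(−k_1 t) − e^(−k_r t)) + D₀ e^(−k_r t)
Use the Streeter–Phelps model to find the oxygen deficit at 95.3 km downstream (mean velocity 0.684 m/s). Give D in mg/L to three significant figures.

Travel time t = x/v = 95.3 km / (0.684 m/s) = 95300 m / 0.684 m/s = 139300 s = 1.613 d.
k_1 L₀/(k_r−k_1) = 0.399×20.6/(1.54−0.399) = 8.219/1.141 = 7.204 mg/L.
e^(−k_1 t) = e^(−0.399×1.613) = 0.5255; e^(−k_r t) = e^(−1.54×1.613) = 0.08346.
D = 7.204 × (0.5255 − 0.08346) + 0.286 × 0.08346 = 3.184 + 0.02387 = 3.208 mg/L.

D ≈ 3.21 mg/L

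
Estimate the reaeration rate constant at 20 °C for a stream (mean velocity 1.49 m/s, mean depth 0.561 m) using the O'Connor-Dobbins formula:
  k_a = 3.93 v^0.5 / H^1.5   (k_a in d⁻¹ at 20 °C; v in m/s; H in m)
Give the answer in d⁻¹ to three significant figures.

k_a ≈ 11.4 d⁻¹

k_a = 3.93 × 1.49^0.5 / 0.561^1.5 = 3.93 × 1.221 / 0.4202 = 11.42 d⁻¹.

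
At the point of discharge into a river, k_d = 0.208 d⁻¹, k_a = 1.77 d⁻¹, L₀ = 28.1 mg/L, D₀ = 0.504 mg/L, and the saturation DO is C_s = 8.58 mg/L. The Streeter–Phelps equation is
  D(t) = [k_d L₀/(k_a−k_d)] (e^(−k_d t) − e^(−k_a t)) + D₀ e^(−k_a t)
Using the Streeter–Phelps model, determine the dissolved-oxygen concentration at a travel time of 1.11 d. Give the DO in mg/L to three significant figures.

k_d L₀/(k_a−k_d) = 0.208×28.1/(1.77−0.208) = 5.845/1.562 = 3.742 mg/L.
e^(−k_d t) = e^(−0.208×1.110) = 0.7938; e^(−k_a t) = e^(−1.77×1.110) = 0.1402.
D = 3.742 × (0.7938 − 0.1402) + 0.504 × 0.1402 = 2.446 + 0.07066 = 2.516 mg/L.
DO = C_s − D = 8.58 − 2.516 = 6.064 mg/L.

DO ≈ 6.06 mg/L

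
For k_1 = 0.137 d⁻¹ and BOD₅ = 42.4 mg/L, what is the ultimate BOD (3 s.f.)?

BOD₅ = L₀(1 − e^(−5k_1)) ⇒ L₀ = BOD₅ / (1 − e^(−5×0.137))
= 42.4 / (1 − 0.5041) = 42.4 / 0.4959 = 85.50 mg/L.

L₀ ≈ 85.5 mg/L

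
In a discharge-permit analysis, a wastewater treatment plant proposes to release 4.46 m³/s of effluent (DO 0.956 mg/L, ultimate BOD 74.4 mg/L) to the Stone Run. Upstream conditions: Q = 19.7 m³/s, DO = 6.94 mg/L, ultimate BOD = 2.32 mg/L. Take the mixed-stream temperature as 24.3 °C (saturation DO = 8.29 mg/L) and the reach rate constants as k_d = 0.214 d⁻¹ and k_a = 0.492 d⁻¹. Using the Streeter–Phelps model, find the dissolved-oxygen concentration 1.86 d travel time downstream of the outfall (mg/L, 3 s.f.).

Mixed DO = (19.7×6.94 + 4.46×0.956)/(19.7+4.46) = 141.0/24.16 = 5.835 mg/L.
Mixed L₀ = (19.7×2.32 + 4.46×74.4)/(24.16) = 377.5/24.16 = 15.63 mg/L.
Initial deficit D₀ = C_s − DO₀ = 8.29 − 5.835 = 2.455 mg/L.
D(1.86) = [0.214×15.63/(0.492−0.214)](e^(−0.214×1.86) − e^(−0.492×1.86)) + 2.455 e^(−0.492×1.86)
= 12.03 × (0.6716 − 0.4005) + 2.455 × 0.4005 = 4.245 mg/L.
DO = 8.29 − 4.245 = 4.045 mg/L.

DO ≈ 4.05 mg/L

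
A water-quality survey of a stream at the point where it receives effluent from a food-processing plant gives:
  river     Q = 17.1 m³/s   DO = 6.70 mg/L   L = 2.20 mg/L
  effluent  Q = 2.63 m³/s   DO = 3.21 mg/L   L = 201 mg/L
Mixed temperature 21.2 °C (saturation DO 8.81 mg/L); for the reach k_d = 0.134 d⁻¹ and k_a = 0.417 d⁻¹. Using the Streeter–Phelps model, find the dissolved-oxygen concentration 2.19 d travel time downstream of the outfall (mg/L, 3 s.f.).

DO ≈ 3.10 mg/L

Mixed DO = (17.1×6.70 + 2.63×3.21)/(17.1+2.63) = 123.0/19.73 = 6.235 mg/L.
Mixed L₀ = (17.1×2.20 + 2.63×201)/(19.73) = 566.2/19.73 = 28.70 mg/L.
Initial deficit D₀ = C_s − DO₀ = 8.81 − 6.235 = 2.575 mg/L.
D(2.19) = [0.134×28.70/(0.417−0.134)](e^(−0.134×2.19) − e^(−0.417×2.19)) + 2.575 e^(−0.417×2.19)
= 13.59 × (0.7457 − 0.4012) + 2.575 × 0.4012 = 5.714 mg/L.
DO = 8.81 − 5.714 = 3.096 mg/L.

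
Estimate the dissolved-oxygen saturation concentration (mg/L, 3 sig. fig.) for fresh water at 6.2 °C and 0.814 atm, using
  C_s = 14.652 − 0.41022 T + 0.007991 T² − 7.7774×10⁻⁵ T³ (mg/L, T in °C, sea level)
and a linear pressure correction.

At sea level: C_s = 14.652 − 0.41022×6.2 + 0.007991×6.2² − 7.7774×10⁻⁵×6.2³ = 12.40 mg/L.
Pressure correction: C_s' = 12.40 × 0.814 = 10.09 mg/L.

C_s ≈ 10.1 mg/L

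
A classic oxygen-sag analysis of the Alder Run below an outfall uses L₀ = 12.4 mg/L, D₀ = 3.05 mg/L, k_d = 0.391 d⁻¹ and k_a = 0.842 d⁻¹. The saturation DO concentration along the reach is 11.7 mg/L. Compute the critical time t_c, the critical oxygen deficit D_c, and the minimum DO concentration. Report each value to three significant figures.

t_c ≈ 0.961 d; D_c ≈ 3.95 mg/L; min DO ≈ 7.75 mg/L

t_c = [1/(k_a−k_d)] ln[(k_a/k_d)(1 − D₀(k_a−k_d)/(k_d L₀))]
= [1/(0.842−0.391)] ln[(0.842/0.391)(1 − 3.05×0.4510/(0.391×12.4))]
= (1/0.4510) ln[2.153 × 0.7163] = 2.217 × ln(1.542) = 2.217 × 0.4334 = 0.9610 d.
D_c = (k_d/k_a) L₀ e^(−k_d t_c) = (0.391/0.842) × 12.4 × e^(−0.391×0.9610) = 0.4644 × 12.4 × 0.6868 = 3.955 mg/L.
Minimum DO = C_s − D_c = 11.7 − 3.955 = 7.745 mg/L.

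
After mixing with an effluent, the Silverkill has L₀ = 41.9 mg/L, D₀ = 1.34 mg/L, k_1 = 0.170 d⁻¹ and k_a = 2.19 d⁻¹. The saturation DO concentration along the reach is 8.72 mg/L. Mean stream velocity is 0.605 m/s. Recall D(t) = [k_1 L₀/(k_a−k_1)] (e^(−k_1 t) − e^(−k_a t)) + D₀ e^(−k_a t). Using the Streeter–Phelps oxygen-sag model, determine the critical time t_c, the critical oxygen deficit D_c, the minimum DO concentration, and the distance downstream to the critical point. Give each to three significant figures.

t_c ≈ 1.03 d; D_c ≈ 2.73 mg/L; min DO ≈ 5.99 mg/L; x_c ≈ 53.8 km

t_c = [1/(k_a−k_1)] ln[(k_a/k_1)(1 − D₀(k_a−k_1)/(k_1 L₀))]
= [1/(2.19−0.170)] ln[(2.19/0.170)(1 − 1.34×2.020/(0.170×41.9))]
= (1/2.020) ln[12.88 × 0.6200] = 0.4950 × ln(7.987) = 0.4950 × 2.078 = 1.029 d.
D_c = (k_1/k_a) L₀ e^(−k_1 t_c) = (0.170/2.19) × 41.9 × e^(−0.170×1.029) = 0.07763 × 41.9 × 0.8396 = 2.731 mg/L.
Minimum DO = C_s − D_c = 8.72 − 2.731 = 5.989 mg/L.
x_c = v t_c = 0.605 m/s × 1.029 d × 86400 s/d = 53770 m ≈ 53.8 km.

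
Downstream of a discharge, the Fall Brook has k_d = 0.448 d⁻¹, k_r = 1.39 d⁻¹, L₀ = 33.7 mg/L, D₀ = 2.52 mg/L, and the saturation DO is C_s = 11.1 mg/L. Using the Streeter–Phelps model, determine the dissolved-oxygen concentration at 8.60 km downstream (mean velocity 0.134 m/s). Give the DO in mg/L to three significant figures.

Travel time t = x/v = 8.60 km / (0.134 m/s) = 8600 m / 0.134 m/s = 64180 s = 0.7428 d.
k_d L₀/(k_r−k_d) = 0.448×33.7/(1.39−0.448) = 15.10/0.9420 = 16.03 mg/L.
e^(−k_d t) = e^(−0.448×0.7428) = 0.7169; e^(−k_r t) = e^(−1.39×0.7428) = 0.3561.
D = 16.03 × (0.7169 − 0.3561) + 2.52 × 0.3561 = 5.783 + 0.8974 = 6.680 mg/L.
DO = C_s − D = 11.1 − 6.680 = 4.420 mg/L.

DO ≈ 4.42 mg/L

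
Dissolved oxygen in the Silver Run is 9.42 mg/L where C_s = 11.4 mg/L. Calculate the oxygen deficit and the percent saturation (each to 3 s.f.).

D = C_s − C = 11.4 − 9.42 = 1.98 mg/L.
% saturation = 9.42/11.4 × 100 = 82.6 %.

D ≈ 1.98 mg/L; 82.6 % saturation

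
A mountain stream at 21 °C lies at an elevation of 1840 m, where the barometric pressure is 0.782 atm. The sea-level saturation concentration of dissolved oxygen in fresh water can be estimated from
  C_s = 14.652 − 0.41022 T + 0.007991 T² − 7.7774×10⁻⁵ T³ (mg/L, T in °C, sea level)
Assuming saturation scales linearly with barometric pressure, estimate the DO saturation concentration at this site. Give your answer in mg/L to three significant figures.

At sea level: C_s = 14.652 − 0.41022×21 + 0.007991×21² − 7.7774×10⁻⁵×21³ = 8.841 mg/L.
Pressure correction: C_s' = 8.841 × 0.782 = 6.914 mg/L.

C_s ≈ 6.91 mg/L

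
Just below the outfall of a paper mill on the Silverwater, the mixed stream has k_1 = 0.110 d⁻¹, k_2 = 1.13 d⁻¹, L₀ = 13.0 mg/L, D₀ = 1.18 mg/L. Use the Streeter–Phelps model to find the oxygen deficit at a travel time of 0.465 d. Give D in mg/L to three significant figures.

k_1 L₀/(k_2−k_1) = 0.110×13.0/(1.13−0.110) = 1.430/1.020 = 1.402 mg/L.
e^(−k_1 t) = e^(−0.110×0.4650) = 0.9501; e^(−k_2 t) = e^(−1.13×0.4650) = 0.5913.
D = 1.402 × (0.9501 − 0.5913) + 1.18 × 0.5913 = 0.5031 + 0.6977 = 1.201 mg/L.

D ≈ 1.20 mg/L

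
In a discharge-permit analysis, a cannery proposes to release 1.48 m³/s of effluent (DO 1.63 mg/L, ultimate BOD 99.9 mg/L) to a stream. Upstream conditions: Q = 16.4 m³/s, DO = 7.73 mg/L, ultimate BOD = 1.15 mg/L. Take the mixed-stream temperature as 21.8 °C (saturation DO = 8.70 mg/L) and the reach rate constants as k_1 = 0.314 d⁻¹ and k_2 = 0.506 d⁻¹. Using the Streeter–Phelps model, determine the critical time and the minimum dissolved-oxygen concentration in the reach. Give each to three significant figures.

t_c ≈ 1.96 d; minimum DO ≈ 5.57 mg/L

Mixed DO = (16.4×7.73 + 1.48×1.63)/(16.4+1.48) = 129.2/17.88 = 7.225 mg/L.
Mixed L₀ = (16.4×1.15 + 1.48×99.9)/(17.88) = 166.7/17.88 = 9.324 mg/L.
Initial deficit D₀ = C_s − DO₀ = 8.70 − 7.225 = 1.475 mg/L.
t_c = (1/0.1920) ln[(0.506/0.314)(1 − 1.475×0.1920/(0.314×9.324))] = 5.208 × ln(1.456) = 1.955 d.
D_c = (0.314/0.506) × 9.324 × e^(−0.314×1.955) = 0.6206 × 9.324 × 0.5412 = 3.131 mg/L.
Minimum DO = 8.70 − 3.131 = 5.569 mg/L.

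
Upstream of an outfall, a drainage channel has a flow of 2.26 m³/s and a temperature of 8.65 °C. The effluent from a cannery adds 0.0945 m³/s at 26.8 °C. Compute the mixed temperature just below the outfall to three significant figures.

9.38 °C

Flow-weighted mixing: C = (Q_r C_r + Q_w C_w)/(Q_r + Q_w)
= (2.26×8.65 + 0.0945×26.8)/(2.26 + 0.0945) = 22.08/2.354 = 9.378 °C.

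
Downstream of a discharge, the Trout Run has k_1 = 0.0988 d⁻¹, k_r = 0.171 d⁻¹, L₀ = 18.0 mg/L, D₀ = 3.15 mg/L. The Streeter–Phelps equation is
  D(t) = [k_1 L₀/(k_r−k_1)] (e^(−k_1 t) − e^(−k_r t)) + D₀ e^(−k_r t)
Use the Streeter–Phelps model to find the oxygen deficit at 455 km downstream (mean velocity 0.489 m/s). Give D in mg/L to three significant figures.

D ≈ 5.09 mg/L

Travel time t = x/v = 455 km / (0.489 m/s) = 455000 m / 0.489 m/s = 930500 s = 10.77 d.
k_1 L₀/(k_r−k_1) = 0.0988×18.0/(0.171−0.0988) = 1.778/0.07220 = 24.63 mg/L.
e^(−k_1 t) = e^(−0.0988×10.77) = 0.3451; e^(−k_r t) = e^(−0.171×10.77) = 0.1586.
D = 24.63 × (0.3451 − 0.1586) + 3.15 × 0.1586 = 4.594 + 0.4995 = 5.093 mg/L.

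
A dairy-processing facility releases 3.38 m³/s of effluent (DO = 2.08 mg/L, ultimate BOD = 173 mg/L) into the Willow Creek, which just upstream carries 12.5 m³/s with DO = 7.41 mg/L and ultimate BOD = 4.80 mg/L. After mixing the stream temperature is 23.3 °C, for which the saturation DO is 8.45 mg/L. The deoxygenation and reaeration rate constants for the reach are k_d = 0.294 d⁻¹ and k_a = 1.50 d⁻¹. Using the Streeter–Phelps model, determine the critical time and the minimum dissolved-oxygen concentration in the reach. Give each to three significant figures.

Mixed DO = (12.5×7.41 + 3.38×2.08)/(12.5+3.38) = 99.66/15.88 = 6.276 mg/L.
Mixed L₀ = (12.5×4.80 + 3.38×173)/(15.88) = 644.7/15.88 = 40.60 mg/L.
Initial deficit D₀ = C_s − DO₀ = 8.45 − 6.276 = 2.174 mg/L.
t_c = (1/1.206) ln[(1.50/0.294)(1 − 2.174×1.206/(0.294×40.60))] = 0.8292 × ln(3.981) = 1.146 d.
D_c = (0.294/1.50) × 40.60 × e^(−0.294×1.146) = 0.1960 × 40.60 × 0.7141 = 5.682 mg/L.
Minimum DO = 8.45 − 5.682 = 2.768 mg/L.

t_c ≈ 1.15 d; minimum DO ≈ 2.77 mg/L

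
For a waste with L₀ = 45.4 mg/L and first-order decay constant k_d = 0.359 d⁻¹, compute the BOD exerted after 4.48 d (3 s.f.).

y ≈ 36.3 mg/L

y_t = L₀(1 − e^(−k_d t)) = 45.4 × (1 − e^(−0.359×4.48))
= 45.4 × (1 − 0.2002) = 45.4 × 0.7998 = 36.31 mg/L.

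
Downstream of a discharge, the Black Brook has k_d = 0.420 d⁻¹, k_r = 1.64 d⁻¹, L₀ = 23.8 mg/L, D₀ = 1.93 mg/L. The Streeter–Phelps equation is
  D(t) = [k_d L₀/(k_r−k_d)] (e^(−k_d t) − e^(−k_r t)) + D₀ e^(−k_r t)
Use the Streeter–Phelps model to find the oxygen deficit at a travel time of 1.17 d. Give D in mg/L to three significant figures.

D ≈ 4.09 mg/L

k_d L₀/(k_r−k_d) = 0.420×23.8/(1.64−0.420) = 9.996/1.220 = 8.193 mg/L.
e^(−k_d t) = e^(−0.420×1.170) = 0.6118; e^(−k_r t) = e^(−1.64×1.170) = 0.1468.
D = 8.193 × (0.6118 − 0.1468) + 1.93 × 0.1468 = 3.810 + 0.2833 = 4.093 mg/L.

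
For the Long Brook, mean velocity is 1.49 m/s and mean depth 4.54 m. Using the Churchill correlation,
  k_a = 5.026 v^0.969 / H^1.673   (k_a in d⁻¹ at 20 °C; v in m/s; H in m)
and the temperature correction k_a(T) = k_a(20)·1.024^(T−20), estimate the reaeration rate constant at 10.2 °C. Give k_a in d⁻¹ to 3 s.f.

k_a ≈ 0.466 d⁻¹

k_a(20) = 5.026 × 1.49^0.969 / 4.54^1.673 = 5.026 × 1.472 / 12.57 = 0.5886 d⁻¹.
k_a(10.2) = 0.5886 × 1.024^(10.2−20) = 0.5886 × 0.7926 = 0.4665 d⁻¹.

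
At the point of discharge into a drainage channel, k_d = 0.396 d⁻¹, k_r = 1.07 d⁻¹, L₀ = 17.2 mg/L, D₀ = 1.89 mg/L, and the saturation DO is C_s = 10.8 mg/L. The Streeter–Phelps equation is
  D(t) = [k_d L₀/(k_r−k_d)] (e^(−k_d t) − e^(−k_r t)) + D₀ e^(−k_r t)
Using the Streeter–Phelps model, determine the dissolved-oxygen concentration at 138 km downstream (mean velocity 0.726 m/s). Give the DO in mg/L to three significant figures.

Travel time t = x/v = 138 km / (0.726 m/s) = 138000 m / 0.726 m/s = 190100 s = 2.200 d.
k_d L₀/(k_r−k_d) = 0.396×17.2/(1.07−0.396) = 6.811/0.6740 = 10.11 mg/L.
e^(−k_d t) = e^(−0.396×2.200) = 0.4184; e^(−k_r t) = e^(−1.07×2.200) = 0.09499.
D = 10.11 × (0.4184 − 0.09499) + 1.89 × 0.09499 = 3.269 + 0.1795 = 3.448 mg/L.
DO = C_s − D = 10.8 − 3.448 = 7.352 mg/L.

DO ≈ 7.35 mg/L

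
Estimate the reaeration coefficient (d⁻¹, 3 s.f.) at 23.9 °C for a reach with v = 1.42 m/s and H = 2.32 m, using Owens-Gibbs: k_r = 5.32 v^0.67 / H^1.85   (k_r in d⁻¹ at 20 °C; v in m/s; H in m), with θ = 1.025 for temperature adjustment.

k_r ≈ 1.56 d⁻¹

k_r(20) = 5.32 × 1.42^0.67 / 2.32^1.85 = 5.32 × 1.265 / 4.744 = 1.418 d⁻¹.
k_r(23.9) = 1.418 × 1.025^(23.9−20) = 1.418 × 1.101 = 1.562 d⁻¹.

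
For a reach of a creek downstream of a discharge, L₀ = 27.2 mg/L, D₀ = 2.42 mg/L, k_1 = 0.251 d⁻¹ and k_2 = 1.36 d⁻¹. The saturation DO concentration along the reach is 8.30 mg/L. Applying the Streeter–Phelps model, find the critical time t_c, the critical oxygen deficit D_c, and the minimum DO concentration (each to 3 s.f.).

At the critical point dD/dt = 0, so k_1 L₀ e^(−k_1 t) = k_2 D. Substituting D(t) from the Streeter–Phelps equation and solving for t gives
t_c = ln[(k_2/k_1)(1 − D₀(k_2−k_1)/(k_1 L₀))] / (k_2−k_1).
Here k_2−k_1 = 1.109 d⁻¹ and 1 − D₀(k_2−k_1)/(k_1 L₀) = 1 − 2.42×1.109/(0.251×27.2) = 0.6069, so
t_c = ln(5.418 × 0.6069) / 1.109 = 1.190 / 1.109 = 1.073 d.
D_c = (k_1/k_2) L₀ e^(−k_1 t_c) = (0.251/1.36) × 27.2 × e^(−0.251×1.073) = 0.1846 × 27.2 × 0.7638 = 3.834 mg/L.
Minimum DO = C_s − D_c = 8.30 − 3.834 = 4.466 mg/L.

t_c ≈ 1.07 d; D_c ≈ 3.83 mg/L; min DO ≈ 4.47 mg/L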